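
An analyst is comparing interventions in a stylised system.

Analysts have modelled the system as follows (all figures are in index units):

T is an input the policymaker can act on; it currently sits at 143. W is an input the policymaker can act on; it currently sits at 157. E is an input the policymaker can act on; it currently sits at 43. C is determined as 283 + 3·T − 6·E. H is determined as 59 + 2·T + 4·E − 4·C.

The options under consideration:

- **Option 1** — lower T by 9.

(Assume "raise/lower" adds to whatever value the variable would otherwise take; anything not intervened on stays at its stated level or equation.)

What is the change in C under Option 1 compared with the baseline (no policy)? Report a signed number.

Baseline:
  T = 143
  E = 43
  C = 283 + 3·143 − 6·43 = 454
Option 1 (T − 9):
  T = 143 − 9 = 134
  E = 43
  C = 283 + 3·134 − 6·43 = 427
Change in C: 427 − 454 = -27

-27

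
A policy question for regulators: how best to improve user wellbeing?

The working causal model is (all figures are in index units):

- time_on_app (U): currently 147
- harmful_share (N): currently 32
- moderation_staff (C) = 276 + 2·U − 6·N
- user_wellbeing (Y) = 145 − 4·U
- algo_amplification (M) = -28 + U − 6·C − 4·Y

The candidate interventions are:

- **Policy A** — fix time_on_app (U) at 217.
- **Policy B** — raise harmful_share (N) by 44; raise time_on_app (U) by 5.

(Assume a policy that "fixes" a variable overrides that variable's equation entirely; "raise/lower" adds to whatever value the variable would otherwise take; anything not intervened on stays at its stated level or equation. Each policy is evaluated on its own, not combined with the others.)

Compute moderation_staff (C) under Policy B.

124

Policy B (N + 44, U + 5):
  U = 147 + 5 = 152
  N = 32 + 44 = 76
  C = 276 + 2·152 − 6·76 = 124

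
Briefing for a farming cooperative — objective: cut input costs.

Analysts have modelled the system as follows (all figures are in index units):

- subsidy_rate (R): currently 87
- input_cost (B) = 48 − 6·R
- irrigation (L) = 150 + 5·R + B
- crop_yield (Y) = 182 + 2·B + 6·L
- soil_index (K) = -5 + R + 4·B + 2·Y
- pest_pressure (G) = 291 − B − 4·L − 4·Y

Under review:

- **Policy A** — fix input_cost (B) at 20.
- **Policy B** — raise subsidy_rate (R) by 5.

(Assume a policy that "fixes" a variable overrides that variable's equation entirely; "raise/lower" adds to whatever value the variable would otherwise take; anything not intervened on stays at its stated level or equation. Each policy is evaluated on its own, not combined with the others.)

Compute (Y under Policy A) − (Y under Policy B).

Policy A (B := 20):
  R = 87
  B = 20
  L = 150 + 5·87 + 20 = 605
  Y = 182 + 2·20 + 6·605 = 3852
Policy B (R + 5):
  R = 87 + 5 = 92
  B = 48 − 6·92 = -504
  L = 150 + 5·92 + (-504) = 106
  Y = 182 + 2·(-504) + 6·106 = -190
Y: 3852 − (-190) = 4042

4042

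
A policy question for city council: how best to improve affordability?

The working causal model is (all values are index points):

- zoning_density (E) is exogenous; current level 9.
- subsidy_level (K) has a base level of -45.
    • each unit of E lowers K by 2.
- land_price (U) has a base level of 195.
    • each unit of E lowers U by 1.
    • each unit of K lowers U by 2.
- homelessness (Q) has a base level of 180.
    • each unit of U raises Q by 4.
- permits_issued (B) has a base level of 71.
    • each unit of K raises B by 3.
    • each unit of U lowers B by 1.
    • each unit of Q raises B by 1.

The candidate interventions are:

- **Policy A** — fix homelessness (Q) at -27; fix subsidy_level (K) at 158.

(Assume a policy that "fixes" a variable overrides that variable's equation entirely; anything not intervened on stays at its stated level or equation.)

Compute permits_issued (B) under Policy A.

Policy A (Q := -27, K := 158):
  E = 9
  K = 158
  U = 195 − 9 − 2·158 = -130
  Q = -27
  B = 71 + 3·158 − (-130) + (-27) = 648

648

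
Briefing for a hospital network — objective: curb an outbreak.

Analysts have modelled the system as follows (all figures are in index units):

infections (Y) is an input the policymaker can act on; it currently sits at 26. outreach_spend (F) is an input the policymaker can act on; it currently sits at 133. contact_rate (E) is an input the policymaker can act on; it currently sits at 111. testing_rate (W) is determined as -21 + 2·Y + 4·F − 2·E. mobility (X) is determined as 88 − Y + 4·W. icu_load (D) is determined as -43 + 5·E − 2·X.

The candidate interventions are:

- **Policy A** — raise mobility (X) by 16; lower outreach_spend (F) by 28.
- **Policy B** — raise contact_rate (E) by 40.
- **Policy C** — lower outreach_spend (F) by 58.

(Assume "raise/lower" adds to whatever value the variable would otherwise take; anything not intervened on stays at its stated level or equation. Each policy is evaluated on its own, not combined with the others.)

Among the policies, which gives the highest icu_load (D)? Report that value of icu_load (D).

-484

Policy A (X + 16, F − 28):
  Y = 26
  F = 133 − 28 = 105
  E = 111
  W = -21 + 2·26 + 4·105 − 2·111 = 229
  X = 88 − 26 + 4·229 (+16 from intervention) = 994
  D = -43 + 5·111 − 2·994 = -1476
Policy B (E + 40):
  Y = 26
  F = 133
  E = 111 + 40 = 151
  W = -21 + 2·26 + 4·133 − 2·151 = 261
  X = 88 − 26 + 4·261 = 1106
  D = -43 + 5·151 − 2·1106 = -1500
Policy C (F − 58):
  Y = 26
  F = 133 − 58 = 75
  E = 111
  W = -21 + 2·26 + 4·75 − 2·111 = 109
  X = 88 − 26 + 4·109 = 498
  D = -43 + 5·111 − 2·498 = -484
Comparing — Policy A: D=-1476, Policy B: D=-1500, Policy C: D=-484. Highest is -484 (Policy C).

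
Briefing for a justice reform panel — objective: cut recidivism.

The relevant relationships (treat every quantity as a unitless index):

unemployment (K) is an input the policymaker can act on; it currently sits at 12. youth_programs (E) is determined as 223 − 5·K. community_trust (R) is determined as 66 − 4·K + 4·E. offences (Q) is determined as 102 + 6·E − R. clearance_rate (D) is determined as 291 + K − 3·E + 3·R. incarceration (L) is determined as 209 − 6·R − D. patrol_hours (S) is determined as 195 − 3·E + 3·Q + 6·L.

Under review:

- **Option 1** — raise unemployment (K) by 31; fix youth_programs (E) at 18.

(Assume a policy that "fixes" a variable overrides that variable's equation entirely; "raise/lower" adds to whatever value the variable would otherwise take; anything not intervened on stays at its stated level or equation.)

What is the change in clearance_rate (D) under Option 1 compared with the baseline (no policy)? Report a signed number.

-1646

Baseline:
  K = 12
  E = 223 − 5·12 = 163
  R = 66 − 4·12 + 4·163 = 670
  D = 291 + 12 − 3·163 + 3·670 = 1824
Option 1 (K + 31, E := 18):
  K = 12 + 31 = 43
  E = 18
  R = 66 − 4·43 + 4·18 = -34
  D = 291 + 43 − 3·18 + 3·(-34) = 178
Change in D: 178 − 1824 = -1646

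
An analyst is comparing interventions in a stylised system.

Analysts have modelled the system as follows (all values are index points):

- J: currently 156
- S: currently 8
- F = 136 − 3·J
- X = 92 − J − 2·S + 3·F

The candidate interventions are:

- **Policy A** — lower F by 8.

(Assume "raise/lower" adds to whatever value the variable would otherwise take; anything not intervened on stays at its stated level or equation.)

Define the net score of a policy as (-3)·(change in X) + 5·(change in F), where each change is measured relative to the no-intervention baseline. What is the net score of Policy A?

Baseline:
  J = 156
  S = 8
  F = 136 − 3·156 = -332
  X = 92 − 156 − 2·8 + 3·(-332) = -1076
Policy A (F − 8):
  J = 156
  S = 8
  F = 136 − 3·156 (−8 from intervention) = -340
  X = 92 − 156 − 2·8 + 3·(-340) = -1100
ΔX = -1100 − (-1076) = -24; ΔF = -340 − (-332) = -8
Score = (-3)·(-24) + 5·(-8) = 32

32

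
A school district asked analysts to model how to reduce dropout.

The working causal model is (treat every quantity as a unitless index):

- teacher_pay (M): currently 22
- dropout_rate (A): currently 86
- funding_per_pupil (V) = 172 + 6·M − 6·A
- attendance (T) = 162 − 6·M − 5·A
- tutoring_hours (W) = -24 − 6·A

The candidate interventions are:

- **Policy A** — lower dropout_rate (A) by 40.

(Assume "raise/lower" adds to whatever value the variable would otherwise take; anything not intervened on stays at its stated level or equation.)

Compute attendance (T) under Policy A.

-200

Policy A (A − 40):
  M = 22
  A = 86 − 40 = 46
  T = 162 − 6·22 − 5·46 = -200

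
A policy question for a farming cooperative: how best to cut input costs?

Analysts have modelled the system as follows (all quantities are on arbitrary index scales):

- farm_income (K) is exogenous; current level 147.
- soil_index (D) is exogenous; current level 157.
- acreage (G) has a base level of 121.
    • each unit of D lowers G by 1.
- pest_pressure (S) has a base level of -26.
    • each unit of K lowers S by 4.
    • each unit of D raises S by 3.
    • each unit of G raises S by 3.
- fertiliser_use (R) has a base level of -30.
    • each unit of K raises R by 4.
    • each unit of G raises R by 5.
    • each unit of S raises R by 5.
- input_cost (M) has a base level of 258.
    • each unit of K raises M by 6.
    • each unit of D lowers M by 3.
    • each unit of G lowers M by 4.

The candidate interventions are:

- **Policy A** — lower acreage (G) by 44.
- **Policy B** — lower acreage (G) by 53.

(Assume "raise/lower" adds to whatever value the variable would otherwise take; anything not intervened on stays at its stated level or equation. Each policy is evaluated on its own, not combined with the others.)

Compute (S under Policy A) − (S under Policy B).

27

Policy A (G − 44):
  K = 147
  D = 157
  G = 121 − 157 (−44 from intervention) = -80
  S = -26 − 4·147 + 3·157 + 3·(-80) = -383
Policy B (G − 53):
  K = 147
  D = 157
  G = 121 − 157 (−53 from intervention) = -89
  S = -26 − 4·147 + 3·157 + 3·(-89) = -410
S: -383 − (-410) = 27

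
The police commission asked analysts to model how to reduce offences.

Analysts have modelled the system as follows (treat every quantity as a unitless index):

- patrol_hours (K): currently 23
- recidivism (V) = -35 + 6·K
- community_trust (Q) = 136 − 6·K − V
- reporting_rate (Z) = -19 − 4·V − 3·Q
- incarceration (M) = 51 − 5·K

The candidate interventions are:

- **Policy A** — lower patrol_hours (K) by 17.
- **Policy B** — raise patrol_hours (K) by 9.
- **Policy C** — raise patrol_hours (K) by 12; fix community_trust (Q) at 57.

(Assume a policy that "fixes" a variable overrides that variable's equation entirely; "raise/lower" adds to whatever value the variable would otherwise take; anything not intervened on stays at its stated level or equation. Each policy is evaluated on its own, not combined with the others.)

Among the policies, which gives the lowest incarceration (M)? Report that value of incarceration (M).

Policy A (K − 17):
  K = 23 − 17 = 6
  M = 51 − 5·6 = 21
Policy B (K + 9):
  K = 23 + 9 = 32
  M = 51 − 5·32 = -109
Policy C (K + 12, Q := 57):
  K = 23 + 12 = 35
  M = 51 − 5·35 = -124
Comparing — Policy A: M=21, Policy B: M=-109, Policy C: M=-124. Lowest is -124 (Policy C).

-124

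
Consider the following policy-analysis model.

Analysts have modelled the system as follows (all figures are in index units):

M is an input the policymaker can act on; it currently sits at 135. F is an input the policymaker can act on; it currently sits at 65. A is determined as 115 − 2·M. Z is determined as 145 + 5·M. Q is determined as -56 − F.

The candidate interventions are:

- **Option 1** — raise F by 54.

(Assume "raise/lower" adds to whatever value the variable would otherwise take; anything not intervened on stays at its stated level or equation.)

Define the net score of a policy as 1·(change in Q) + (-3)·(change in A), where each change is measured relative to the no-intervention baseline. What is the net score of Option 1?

Baseline:
  M = 135
  F = 65
  A = 115 − 2·135 = -155
  Q = -56 − 65 = -121
Option 1 (F + 54):
  M = 135
  F = 65 + 54 = 119
  A = 115 − 2·135 = -155
  Q = -56 − 119 = -175
ΔQ = -175 − (-121) = -54; ΔA = -155 − (-155) = 0
Score = 1·(-54) + (-3)·0 = -54

-54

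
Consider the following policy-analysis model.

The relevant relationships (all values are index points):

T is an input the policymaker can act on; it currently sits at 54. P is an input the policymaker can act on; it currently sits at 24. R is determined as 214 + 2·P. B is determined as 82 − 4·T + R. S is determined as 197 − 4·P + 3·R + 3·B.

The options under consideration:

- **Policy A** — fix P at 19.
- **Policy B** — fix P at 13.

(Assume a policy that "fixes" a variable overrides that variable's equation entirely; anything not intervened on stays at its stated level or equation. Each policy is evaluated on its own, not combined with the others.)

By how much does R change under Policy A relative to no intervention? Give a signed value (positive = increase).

-10

Baseline:
  P = 24
  R = 214 + 2·24 = 262
Policy A (P := 19):
  P = 19
  R = 214 + 2·19 = 252
Change in R: 252 − 262 = -10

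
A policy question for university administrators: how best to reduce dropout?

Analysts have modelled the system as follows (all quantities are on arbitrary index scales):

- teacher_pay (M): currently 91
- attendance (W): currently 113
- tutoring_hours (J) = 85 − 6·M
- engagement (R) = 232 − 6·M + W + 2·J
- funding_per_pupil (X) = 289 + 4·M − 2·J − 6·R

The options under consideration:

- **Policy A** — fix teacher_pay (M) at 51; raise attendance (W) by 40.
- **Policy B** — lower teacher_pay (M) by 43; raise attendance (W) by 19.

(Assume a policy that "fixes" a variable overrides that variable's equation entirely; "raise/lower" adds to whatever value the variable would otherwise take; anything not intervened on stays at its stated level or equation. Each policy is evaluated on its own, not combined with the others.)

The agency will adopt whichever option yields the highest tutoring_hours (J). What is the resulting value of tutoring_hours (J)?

Policy A (M := 51, W + 40):
  M = 51
  J = 85 − 6·51 = -221
Policy B (M − 43, W + 19):
  M = 91 − 43 = 48
  J = 85 − 6·48 = -203
Comparing — Policy A: J=-221, Policy B: J=-203. Highest is -203 (Policy B).

-203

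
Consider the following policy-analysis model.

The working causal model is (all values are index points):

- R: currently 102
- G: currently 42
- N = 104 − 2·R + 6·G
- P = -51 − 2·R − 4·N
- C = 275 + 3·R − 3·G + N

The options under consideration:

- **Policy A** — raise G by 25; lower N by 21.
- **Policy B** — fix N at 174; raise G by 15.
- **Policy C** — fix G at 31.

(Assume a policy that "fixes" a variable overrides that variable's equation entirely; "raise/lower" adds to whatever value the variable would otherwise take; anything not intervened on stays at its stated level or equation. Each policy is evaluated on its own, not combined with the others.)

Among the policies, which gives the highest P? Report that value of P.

Policy A (G + 25, N − 21):
  R = 102
  G = 42 + 25 = 67
  N = 104 − 2·102 + 6·67 (−21 from intervention) = 281
  P = -51 − 2·102 − 4·281 = -1379
Policy B (N := 174, G + 15):
  R = 102
  G = 42 + 15 = 57
  N = 174
  P = -51 − 2·102 − 4·174 = -951
Policy C (G := 31):
  R = 102
  G = 31
  N = 104 − 2·102 + 6·31 = 86
  P = -51 − 2·102 − 4·86 = -599
Comparing — Policy A: P=-1379, Policy B: P=-951, Policy C: P=-599. Highest is -599 (Policy C).

-599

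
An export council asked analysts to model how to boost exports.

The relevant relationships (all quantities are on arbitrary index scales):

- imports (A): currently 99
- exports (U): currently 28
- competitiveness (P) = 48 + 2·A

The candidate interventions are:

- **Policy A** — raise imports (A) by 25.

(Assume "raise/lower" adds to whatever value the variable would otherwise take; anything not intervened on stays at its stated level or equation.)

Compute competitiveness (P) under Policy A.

Policy A (A + 25):
  A = 99 + 25 = 124
  P = 48 + 2·124 = 296

296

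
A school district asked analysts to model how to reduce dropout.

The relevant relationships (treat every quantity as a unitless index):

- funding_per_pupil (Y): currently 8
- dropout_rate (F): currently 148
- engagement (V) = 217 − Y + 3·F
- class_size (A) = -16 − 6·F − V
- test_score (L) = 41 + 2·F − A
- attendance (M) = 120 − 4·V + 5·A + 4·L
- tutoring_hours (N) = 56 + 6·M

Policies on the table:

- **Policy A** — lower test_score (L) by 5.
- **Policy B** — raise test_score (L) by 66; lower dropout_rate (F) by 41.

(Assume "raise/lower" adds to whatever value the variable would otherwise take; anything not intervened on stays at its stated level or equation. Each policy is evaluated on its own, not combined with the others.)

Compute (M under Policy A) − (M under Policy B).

Policy A (L − 5):
  Y = 8
  F = 148
  V = 217 − 8 + 3·148 = 653
  A = -16 − 6·148 − 653 = -1557
  L = 41 + 2·148 − (-1557) (−5 from intervention) = 1889
  M = 120 − 4·653 + 5·(-1557) + 4·1889 = -2721
Policy B (L + 66, F − 41):
  Y = 8
  F = 148 − 41 = 107
  V = 217 − 8 + 3·107 = 530
  A = -16 − 6·107 − 530 = -1188
  L = 41 + 2·107 − (-1188) (+66 from intervention) = 1509
  M = 120 − 4·530 + 5·(-1188) + 4·1509 = -1904
M: -2721 − (-1904) = -817

-817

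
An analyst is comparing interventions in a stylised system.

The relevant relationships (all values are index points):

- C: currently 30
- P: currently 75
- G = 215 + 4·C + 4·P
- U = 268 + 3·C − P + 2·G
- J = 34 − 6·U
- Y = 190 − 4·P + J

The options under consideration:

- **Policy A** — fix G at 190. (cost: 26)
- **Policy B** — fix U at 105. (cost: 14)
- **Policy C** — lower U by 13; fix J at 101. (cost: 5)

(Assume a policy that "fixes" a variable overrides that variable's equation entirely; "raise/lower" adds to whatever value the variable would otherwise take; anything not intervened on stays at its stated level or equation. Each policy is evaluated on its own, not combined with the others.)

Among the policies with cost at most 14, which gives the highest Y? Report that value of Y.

-9

Policy B (U := 105):
  C = 30
  P = 75
  G = 215 + 4·30 + 4·75 = 635
  U = 105
  J = 34 − 6·105 = -596
  Y = 190 − 4·75 + (-596) = -706
Policy C (U − 13, J := 101):
  C = 30
  P = 75
  G = 215 + 4·30 + 4·75 = 635
  U = 268 + 3·30 − 75 + 2·635 (−13 from intervention) = 1540
  J = 101
  Y = 190 − 4·75 + 101 = -9
Comparing — Policy B: Y=-706, Policy C: Y=-9. Highest is -9 (Policy C).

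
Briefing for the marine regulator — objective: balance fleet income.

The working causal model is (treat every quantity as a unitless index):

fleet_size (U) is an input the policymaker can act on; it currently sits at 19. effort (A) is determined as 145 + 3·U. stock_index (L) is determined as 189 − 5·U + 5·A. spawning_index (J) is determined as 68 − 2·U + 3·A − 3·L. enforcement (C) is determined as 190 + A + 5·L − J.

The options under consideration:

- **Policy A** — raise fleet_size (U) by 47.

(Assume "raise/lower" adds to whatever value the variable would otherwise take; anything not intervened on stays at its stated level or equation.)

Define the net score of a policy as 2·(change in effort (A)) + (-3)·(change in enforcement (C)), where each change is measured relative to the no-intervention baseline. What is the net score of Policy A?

-10434

Baseline:
  U = 19
  A = 145 + 3·19 = 202
  L = 189 − 5·19 + 5·202 = 1104
  J = 68 − 2·19 + 3·202 − 3·1104 = -2676
  C = 190 + 202 + 5·1104 − (-2676) = 8588
Policy A (U + 47):
  U = 19 + 47 = 66
  A = 145 + 3·66 = 343
  L = 189 − 5·66 + 5·343 = 1574
  J = 68 − 2·66 + 3·343 − 3·1574 = -3757
  C = 190 + 343 + 5·1574 − (-3757) = 12160
ΔA = 343 − 202 = 141; ΔC = 12160 − 8588 = 3572
Score = 2·141 + (-3)·3572 = -10434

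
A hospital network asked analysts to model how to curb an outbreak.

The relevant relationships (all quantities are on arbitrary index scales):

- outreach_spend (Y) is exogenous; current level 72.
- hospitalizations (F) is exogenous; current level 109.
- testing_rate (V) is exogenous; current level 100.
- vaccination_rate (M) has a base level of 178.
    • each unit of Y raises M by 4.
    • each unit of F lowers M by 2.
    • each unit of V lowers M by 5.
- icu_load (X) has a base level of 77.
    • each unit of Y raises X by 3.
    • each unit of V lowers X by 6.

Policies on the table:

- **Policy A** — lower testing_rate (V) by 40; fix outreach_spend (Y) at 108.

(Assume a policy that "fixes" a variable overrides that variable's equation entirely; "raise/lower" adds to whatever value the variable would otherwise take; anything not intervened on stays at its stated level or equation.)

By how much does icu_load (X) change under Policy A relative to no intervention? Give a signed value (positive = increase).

Baseline:
  Y = 72
  V = 100
  X = 77 + 3·72 − 6·100 = -307
Policy A (V − 40, Y := 108):
  Y = 108
  V = 100 − 40 = 60
  X = 77 + 3·108 − 6·60 = 41
Change in X: 41 − (-307) = 348

348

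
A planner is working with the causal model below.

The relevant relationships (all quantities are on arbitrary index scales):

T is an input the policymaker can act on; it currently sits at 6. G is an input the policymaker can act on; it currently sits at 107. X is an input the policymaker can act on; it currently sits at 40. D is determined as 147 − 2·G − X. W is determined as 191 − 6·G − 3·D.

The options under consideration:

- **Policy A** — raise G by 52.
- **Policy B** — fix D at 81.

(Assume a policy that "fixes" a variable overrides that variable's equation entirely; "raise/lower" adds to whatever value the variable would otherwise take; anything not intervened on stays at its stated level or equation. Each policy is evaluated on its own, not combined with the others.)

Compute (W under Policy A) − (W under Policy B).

Policy A (G + 52):
  G = 107 + 52 = 159
  X = 40
  D = 147 − 2·159 − 40 = -211
  W = 191 − 6·159 − 3·(-211) = -130
Policy B (D := 81):
  G = 107
  X = 40
  D = 81
  W = 191 − 6·107 − 3·81 = -694
W: -130 − (-694) = 564

564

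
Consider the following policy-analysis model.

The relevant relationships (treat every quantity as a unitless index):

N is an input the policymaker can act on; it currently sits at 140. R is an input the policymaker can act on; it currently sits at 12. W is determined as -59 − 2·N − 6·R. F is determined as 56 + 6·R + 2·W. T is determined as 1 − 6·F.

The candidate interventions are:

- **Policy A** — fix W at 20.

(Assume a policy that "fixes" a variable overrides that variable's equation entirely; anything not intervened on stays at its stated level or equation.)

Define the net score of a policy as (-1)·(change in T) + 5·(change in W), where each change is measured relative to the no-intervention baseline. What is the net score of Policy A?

Baseline:
  N = 140
  R = 12
  W = -59 − 2·140 − 6·12 = -411
  F = 56 + 6·12 + 2·(-411) = -694
  T = 1 − 6·(-694) = 4165
Policy A (W := 20):
  N = 140
  R = 12
  W = 20
  F = 56 + 6·12 + 2·20 = 168
  T = 1 − 6·168 = -1007
ΔT = -1007 − 4165 = -5172; ΔW = 20 − (-411) = 431
Score = (-1)·(-5172) + 5·431 = 7327

7327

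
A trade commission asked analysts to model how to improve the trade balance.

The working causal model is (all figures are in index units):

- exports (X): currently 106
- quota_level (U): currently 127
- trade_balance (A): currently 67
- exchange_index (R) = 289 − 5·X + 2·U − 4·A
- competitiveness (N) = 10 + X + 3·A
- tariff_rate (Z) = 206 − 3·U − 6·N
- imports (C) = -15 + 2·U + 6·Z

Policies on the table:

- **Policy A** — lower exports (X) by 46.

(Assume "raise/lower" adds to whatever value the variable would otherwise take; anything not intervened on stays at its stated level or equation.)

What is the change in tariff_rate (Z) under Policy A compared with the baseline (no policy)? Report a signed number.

Baseline:
  X = 106
  U = 127
  A = 67
  N = 10 + 106 + 3·67 = 317
  Z = 206 − 3·127 − 6·317 = -2077
Policy A (X − 46):
  X = 106 − 46 = 60
  U = 127
  A = 67
  N = 10 + 60 + 3·67 = 271
  Z = 206 − 3·127 − 6·271 = -1801
Change in Z: -1801 − (-2077) = 276

276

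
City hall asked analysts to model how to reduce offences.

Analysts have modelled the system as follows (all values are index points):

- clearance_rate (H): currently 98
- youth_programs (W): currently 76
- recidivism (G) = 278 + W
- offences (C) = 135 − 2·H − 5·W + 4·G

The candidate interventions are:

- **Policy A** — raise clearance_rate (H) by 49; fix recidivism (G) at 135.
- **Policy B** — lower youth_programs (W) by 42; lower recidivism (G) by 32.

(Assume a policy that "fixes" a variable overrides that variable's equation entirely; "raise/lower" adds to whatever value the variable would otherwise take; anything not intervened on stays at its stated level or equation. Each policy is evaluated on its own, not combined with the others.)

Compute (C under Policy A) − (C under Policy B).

Policy A (H + 49, G := 135):
  H = 98 + 49 = 147
  W = 76
  G = 135
  C = 135 − 2·147 − 5·76 + 4·135 = 1
Policy B (W − 42, G − 32):
  H = 98
  W = 76 − 42 = 34
  G = 278 + 34 (−32 from intervention) = 280
  C = 135 − 2·98 − 5·34 + 4·280 = 889
C: 1 − 889 = -888

-888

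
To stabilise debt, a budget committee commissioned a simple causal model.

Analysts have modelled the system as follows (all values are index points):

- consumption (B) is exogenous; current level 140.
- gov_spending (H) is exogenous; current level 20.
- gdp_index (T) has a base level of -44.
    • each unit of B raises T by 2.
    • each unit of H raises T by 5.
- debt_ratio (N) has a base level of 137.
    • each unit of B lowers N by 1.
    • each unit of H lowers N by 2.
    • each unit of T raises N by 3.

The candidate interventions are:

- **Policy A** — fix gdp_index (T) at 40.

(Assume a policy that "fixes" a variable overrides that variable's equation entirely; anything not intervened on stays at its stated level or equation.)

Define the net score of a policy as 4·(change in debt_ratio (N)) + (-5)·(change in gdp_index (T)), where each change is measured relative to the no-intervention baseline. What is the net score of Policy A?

Baseline:
  B = 140
  H = 20
  T = -44 + 2·140 + 5·20 = 336
  N = 137 − 140 − 2·20 + 3·336 = 965
Policy A (T := 40):
  B = 140
  H = 20
  T = 40
  N = 137 − 140 − 2·20 + 3·40 = 77
ΔN = 77 − 965 = -888; ΔT = 40 − 336 = -296
Score = 4·(-888) + (-5)·(-296) = -2072

-2072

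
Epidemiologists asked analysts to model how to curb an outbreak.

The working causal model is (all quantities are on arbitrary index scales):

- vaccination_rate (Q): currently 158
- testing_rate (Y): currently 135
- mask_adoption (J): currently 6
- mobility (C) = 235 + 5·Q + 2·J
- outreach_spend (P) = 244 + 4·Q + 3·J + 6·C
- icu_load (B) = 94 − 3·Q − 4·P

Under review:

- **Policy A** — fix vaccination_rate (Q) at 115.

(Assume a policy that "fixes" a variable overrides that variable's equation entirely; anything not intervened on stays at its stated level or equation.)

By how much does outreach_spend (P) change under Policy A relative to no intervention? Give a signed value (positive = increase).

Baseline:
  Q = 158
  J = 6
  C = 235 + 5·158 + 2·6 = 1037
  P = 244 + 4·158 + 3·6 + 6·1037 = 7116
Policy A (Q := 115):
  Q = 115
  J = 6
  C = 235 + 5·115 + 2·6 = 822
  P = 244 + 4·115 + 3·6 + 6·822 = 5654
Change in P: 5654 − 7116 = -1462

-1462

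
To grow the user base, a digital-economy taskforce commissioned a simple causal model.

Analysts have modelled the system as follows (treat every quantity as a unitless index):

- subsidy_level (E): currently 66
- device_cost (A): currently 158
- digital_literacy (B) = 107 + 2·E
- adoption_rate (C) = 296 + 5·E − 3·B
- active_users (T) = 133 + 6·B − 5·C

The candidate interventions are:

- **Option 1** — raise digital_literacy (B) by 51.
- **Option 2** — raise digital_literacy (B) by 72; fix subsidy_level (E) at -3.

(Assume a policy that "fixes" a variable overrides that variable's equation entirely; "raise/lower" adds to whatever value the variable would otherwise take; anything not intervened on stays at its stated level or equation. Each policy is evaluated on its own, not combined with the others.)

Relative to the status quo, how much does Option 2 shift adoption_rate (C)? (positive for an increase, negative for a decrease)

Baseline:
  E = 66
  B = 107 + 2·66 = 239
  C = 296 + 5·66 − 3·239 = -91
Option 2 (B + 72, E := -3):
  E = -3
  B = 107 + 2·(-3) (+72 from intervention) = 173
  C = 296 + 5·(-3) − 3·173 = -238
Change in C: -238 − (-91) = -147

-147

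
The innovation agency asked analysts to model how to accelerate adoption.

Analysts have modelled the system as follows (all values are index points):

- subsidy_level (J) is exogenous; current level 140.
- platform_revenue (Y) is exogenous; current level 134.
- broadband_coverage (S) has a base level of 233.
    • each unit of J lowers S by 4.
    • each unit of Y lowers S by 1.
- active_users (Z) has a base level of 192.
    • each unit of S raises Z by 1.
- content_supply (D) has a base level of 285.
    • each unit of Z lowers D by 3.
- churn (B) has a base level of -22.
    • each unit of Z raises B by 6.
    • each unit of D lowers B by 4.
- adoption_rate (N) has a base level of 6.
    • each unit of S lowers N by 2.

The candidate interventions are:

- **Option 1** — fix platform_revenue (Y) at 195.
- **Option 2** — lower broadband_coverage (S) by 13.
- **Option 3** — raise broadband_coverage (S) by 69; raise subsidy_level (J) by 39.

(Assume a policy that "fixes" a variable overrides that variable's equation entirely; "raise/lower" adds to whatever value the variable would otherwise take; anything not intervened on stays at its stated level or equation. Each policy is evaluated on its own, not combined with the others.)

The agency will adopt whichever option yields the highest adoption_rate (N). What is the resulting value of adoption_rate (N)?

1102

Option 1 (Y := 195):
  J = 140
  Y = 195
  S = 233 − 4·140 − 195 = -522
  N = 6 − 2·(-522) = 1050
Option 2 (S − 13):
  J = 140
  Y = 134
  S = 233 − 4·140 − 134 (−13 from intervention) = -474
  N = 6 − 2·(-474) = 954
Option 3 (S + 69, J + 39):
  J = 140 + 39 = 179
  Y = 134
  S = 233 − 4·179 − 134 (+69 from intervention) = -548
  N = 6 − 2·(-548) = 1102
Comparing — Option 1: N=1050, Option 2: N=954, Option 3: N=1102. Highest is 1102 (Option 3).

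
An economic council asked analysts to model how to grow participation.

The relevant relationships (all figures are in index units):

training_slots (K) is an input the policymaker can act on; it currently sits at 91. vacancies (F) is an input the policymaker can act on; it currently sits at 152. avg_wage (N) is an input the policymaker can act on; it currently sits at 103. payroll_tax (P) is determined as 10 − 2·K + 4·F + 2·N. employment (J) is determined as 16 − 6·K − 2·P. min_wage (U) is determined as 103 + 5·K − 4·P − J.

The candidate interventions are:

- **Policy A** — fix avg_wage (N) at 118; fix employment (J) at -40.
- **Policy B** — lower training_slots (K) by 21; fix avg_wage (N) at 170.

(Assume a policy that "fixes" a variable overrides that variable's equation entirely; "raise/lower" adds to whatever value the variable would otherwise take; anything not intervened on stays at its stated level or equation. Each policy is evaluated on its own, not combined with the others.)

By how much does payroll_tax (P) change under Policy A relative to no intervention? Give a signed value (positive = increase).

Baseline:
  K = 91
  F = 152
  N = 103
  P = 10 − 2·91 + 4·152 + 2·103 = 642
Policy A (N := 118, J := -40):
  K = 91
  F = 152
  N = 118
  P = 10 − 2·91 + 4·152 + 2·118 = 672
Change in P: 672 − 642 = 30

30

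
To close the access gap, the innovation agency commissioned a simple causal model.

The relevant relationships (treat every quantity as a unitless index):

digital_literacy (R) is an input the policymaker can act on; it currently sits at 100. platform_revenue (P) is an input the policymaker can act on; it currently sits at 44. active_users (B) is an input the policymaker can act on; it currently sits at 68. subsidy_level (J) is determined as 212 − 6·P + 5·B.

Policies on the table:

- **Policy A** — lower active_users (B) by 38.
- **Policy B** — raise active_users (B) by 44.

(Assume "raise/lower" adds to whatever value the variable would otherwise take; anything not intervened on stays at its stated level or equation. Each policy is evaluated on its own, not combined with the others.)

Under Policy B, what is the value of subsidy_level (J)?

508

Policy B (B + 44):
  P = 44
  B = 68 + 44 = 112
  J = 212 − 6·44 + 5·112 = 508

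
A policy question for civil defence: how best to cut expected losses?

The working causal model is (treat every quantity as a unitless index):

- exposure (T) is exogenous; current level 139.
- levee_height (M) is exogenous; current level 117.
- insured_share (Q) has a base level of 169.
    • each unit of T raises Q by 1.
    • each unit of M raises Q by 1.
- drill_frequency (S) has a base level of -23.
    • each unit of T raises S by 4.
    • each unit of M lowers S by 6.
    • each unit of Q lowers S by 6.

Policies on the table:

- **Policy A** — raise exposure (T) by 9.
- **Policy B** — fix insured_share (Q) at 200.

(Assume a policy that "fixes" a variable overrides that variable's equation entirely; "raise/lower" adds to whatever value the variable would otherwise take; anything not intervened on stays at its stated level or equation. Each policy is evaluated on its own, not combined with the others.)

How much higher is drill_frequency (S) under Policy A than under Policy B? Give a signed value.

Policy A (T + 9):
  T = 139 + 9 = 148
  M = 117
  Q = 169 + 148 + 117 = 434
  S = -23 + 4·148 − 6·117 − 6·434 = -2737
Policy B (Q := 200):
  T = 139
  M = 117
  Q = 200
  S = -23 + 4·139 − 6·117 − 6·200 = -1369
S: -2737 − (-1369) = -1368

-1368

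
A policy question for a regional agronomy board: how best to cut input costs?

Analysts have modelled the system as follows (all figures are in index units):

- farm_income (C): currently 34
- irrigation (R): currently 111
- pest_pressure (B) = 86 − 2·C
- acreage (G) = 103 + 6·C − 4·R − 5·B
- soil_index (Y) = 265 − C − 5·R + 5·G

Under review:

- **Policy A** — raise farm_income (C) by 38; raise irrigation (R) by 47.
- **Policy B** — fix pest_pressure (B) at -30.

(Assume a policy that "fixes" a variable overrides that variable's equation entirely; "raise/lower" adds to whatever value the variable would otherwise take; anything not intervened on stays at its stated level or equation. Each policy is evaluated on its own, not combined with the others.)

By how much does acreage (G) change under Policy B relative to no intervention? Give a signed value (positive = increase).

240

Baseline:
  C = 34
  R = 111
  B = 86 − 2·34 = 18
  G = 103 + 6·34 − 4·111 − 5·18 = -227
Policy B (B := -30):
  C = 34
  R = 111
  B = -30
  G = 103 + 6·34 − 4·111 − 5·(-30) = 13
Change in G: 13 − (-227) = 240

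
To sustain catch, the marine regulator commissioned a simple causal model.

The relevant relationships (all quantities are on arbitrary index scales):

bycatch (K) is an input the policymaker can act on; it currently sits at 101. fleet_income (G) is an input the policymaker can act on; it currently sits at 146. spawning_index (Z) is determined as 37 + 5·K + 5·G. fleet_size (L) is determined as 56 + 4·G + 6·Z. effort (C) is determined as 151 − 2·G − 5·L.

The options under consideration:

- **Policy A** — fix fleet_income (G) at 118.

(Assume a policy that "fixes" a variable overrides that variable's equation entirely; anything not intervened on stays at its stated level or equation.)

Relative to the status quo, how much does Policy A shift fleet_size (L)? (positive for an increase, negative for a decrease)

Baseline:
  K = 101
  G = 146
  Z = 37 + 5·101 + 5·146 = 1272
  L = 56 + 4·146 + 6·1272 = 8272
Policy A (G := 118):
  K = 101
  G = 118
  Z = 37 + 5·101 + 5·118 = 1132
  L = 56 + 4·118 + 6·1132 = 7320
Change in L: 7320 − 8272 = -952

-952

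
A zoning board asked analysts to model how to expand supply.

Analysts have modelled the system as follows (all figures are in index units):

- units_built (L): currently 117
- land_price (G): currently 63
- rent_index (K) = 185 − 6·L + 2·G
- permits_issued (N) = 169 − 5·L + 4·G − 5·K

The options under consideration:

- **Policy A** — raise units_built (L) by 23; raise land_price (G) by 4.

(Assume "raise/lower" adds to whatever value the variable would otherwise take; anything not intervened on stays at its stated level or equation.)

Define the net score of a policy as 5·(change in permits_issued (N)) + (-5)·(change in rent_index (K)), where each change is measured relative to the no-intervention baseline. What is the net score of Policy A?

Baseline:
  L = 117
  G = 63
  K = 185 − 6·117 + 2·63 = -391
  N = 169 − 5·117 + 4·63 − 5·(-391) = 1791
Policy A (L + 23, G + 4):
  L = 117 + 23 = 140
  G = 63 + 4 = 67
  K = 185 − 6·140 + 2·67 = -521
  N = 169 − 5·140 + 4·67 − 5·(-521) = 2342
ΔN = 2342 − 1791 = 551; ΔK = -521 − (-391) = -130
Score = 5·551 + (-5)·(-130) = 3405

3405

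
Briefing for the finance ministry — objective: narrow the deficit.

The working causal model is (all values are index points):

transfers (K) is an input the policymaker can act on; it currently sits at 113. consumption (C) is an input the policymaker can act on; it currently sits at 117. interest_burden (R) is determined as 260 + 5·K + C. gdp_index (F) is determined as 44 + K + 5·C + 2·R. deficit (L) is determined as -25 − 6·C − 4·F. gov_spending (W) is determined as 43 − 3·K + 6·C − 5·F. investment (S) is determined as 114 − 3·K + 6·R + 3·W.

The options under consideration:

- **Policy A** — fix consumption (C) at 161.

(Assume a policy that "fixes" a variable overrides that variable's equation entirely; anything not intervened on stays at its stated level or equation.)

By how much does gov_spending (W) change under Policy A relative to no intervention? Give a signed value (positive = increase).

-1276

Baseline:
  K = 113
  C = 117
  R = 260 + 5·113 + 117 = 942
  F = 44 + 113 + 5·117 + 2·942 = 2626
  W = 43 − 3·113 + 6·117 − 5·2626 = -12724
Policy A (C := 161):
  K = 113
  C = 161
  R = 260 + 5·113 + 161 = 986
  F = 44 + 113 + 5·161 + 2·986 = 2934
  W = 43 − 3·113 + 6·161 − 5·2934 = -14000
Change in W: -14000 − (-12724) = -1276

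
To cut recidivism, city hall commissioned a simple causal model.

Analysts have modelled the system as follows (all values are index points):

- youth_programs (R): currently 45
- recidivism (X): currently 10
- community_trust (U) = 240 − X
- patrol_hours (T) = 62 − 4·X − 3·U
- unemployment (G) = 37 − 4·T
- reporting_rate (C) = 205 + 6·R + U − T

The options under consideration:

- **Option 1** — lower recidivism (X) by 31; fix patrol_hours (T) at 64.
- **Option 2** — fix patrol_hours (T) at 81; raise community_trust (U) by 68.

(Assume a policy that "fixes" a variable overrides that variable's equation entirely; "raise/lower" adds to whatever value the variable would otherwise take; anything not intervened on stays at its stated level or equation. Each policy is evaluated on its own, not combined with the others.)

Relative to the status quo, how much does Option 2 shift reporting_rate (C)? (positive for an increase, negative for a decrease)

-681

Baseline:
  R = 45
  X = 10
  U = 240 − 10 = 230
  T = 62 − 4·10 − 3·230 = -668
  C = 205 + 6·45 + 230 − (-668) = 1373
Option 2 (T := 81, U + 68):
  R = 45
  X = 10
  U = 240 − 10 (+68 from intervention) = 298
  T = 81
  C = 205 + 6·45 + 298 − 81 = 692
Change in C: 692 − 1373 = -681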